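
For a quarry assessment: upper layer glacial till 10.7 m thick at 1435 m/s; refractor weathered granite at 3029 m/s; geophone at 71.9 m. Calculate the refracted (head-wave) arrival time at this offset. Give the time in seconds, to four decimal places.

0.0369 s

t = x/V₂ + 2h·√(V₂²−V₁²)/(V₁V₂).
√(V₂²−V₁²) = √(3029²−1435²) = 2667.5 m/s; delay term = 2·10.7·2667.5/(1435·3029) = 0.01313 s.
t = 71.9/3029 + 0.01313 = 0.03687 s.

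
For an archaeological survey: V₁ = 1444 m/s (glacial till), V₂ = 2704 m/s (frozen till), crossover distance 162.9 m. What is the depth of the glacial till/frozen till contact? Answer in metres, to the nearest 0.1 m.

44.9 m

h = (x_cross/2)·√((V₂−V₁)/(V₂+V₁)).
(V₂−V₁)/(V₂+V₁) = (2704−1444)/(2704+1444) = 0.3038; √ = 0.5511.
h = (162.9/2)·0.5511 = 44.89 m.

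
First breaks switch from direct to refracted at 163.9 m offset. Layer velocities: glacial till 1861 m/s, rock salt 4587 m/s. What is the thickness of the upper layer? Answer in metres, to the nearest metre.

53 m

x_cross = 2h·√((V₂+V₁)/(V₂−V₁)) → h = x_cross / (2·√((V₂+V₁)/(V₂−V₁))).
√((V₂+V₁)/(V₂−V₁)) = √((4587+1861)/(4587−1861)) = 1.5380.
h = 163.9 / (2·1.5380) = 53.28 m.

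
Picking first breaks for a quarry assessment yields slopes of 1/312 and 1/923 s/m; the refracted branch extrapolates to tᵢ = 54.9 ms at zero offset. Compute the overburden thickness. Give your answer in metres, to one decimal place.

θ_c = arcsin(312/923) = 19.76°; cos θ_c = 0.9411.
tᵢ = 2h cos θ_c/V₁ ⇒ h = tᵢ·V₁/(2 cos θ_c) = 0.0549·312/(2·0.9411) = 9.10 m.

9.1 m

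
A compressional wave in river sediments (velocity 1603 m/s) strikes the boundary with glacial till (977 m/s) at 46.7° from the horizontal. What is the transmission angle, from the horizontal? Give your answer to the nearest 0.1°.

65.3°

Convert to the normal: θ₁ = 90° − 46.7° = 43.3°.
Snell's law: sin θ₂ = (V₂/V₁)·sin θ₁ = (977/1603)·sin 43.3° = 0.4180.
θ₂ = arcsin 0.4180 = 24.71° from the normal.
From the interface: 90° − 24.71° = 65.29°.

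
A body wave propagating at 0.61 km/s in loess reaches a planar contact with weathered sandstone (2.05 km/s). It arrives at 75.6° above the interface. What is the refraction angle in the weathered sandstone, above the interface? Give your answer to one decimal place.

Convert to the normal: θ₁ = 90° − 75.6° = 14.4°.
sin θ₁/V₁ = sin θ₂/V₂ ⇒ sin θ₂ = 2.05·sin 14.4°/0.61 = 2.05·0.2487/0.61 = 0.8358.
θ₂ = arcsin 0.8358 = 56.70° from the normal.
From the interface: 90° − 56.70° = 33.30°.

33.3°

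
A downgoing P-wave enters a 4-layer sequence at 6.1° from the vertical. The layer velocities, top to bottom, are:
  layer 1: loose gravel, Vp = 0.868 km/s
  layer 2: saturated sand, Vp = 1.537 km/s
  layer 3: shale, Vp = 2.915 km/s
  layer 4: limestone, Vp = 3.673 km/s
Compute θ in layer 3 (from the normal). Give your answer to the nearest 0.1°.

Ray parameter p = sin 6.1° / 0.868 = 1.2242e-01 s/km.
sin θ_3 = p·V_3 = 1.2242e-01 × 2.915 = 0.3569.
θ_3 = 20.91° from the vertical.

20.9°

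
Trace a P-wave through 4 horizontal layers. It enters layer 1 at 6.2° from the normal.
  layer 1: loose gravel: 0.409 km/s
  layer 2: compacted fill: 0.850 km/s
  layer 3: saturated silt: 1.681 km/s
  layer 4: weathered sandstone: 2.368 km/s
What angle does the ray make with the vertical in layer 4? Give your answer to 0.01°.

Ray parameter p = sin 6.2° / 0.409 = 2.6406e-01 s/km.
sin θ_4 = p·V_4 = 2.6406e-01 × 2.368 = 0.6253.
θ_4 = arcsin 0.6253 = 38.70°.

38.70°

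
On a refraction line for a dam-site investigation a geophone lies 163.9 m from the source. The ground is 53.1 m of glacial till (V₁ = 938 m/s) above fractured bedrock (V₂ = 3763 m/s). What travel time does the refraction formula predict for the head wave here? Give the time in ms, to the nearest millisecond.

153 ms

t = x/V₂ + 2h·√(V₂²−V₁²)/(V₁V₂).
√(V₂²−V₁²) = √(3763²−938²) = 3644.2 m/s; delay term = 2·53.1·3644.2/(938·3763) = 0.10965 s.
t = 163.9/3763 + 0.10965 = 0.15320 s.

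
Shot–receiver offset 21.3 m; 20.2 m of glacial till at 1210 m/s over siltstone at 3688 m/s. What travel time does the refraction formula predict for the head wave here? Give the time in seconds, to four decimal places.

0.0373 s

θ_c = arcsin(V₁/V₂) = arcsin(1210/3688) = 19.15°, cos θ_c = 0.9446.
Intercept time tᵢ = 2h cos θ_c / V₁ = 2·20.2·0.9446/1210 = 0.03154 s.
t = x/V₂ + tᵢ = 21.3/3688 + 0.03154 = 0.03732 s.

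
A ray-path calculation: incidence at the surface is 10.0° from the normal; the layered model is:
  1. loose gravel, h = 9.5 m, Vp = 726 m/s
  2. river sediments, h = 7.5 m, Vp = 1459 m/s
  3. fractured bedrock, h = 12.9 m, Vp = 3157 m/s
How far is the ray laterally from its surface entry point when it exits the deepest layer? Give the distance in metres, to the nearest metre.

Apply Snell's law at each interface; in layer i the horizontal offset is hᵢ·tan θᵢ.
Layer 1: θ = 10.00°; offset = 9.5·tan 10.00° = 1.675 m.
Layer 2: sin θ = 1459·sin 10.0°/726 = 0.3490, θ = 20.42°; offset = 7.5·tan 20.42° = 2.793 m.
Layer 3: sin θ = 3157·sin 10.0°/726 = 0.7551, θ = 49.03°; offset = 12.9·tan 49.03° = 14.858 m.
Σ offsets = 19.326 m.

19 m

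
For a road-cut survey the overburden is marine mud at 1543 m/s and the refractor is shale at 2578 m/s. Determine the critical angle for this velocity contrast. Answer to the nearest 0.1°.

At critical incidence the refracted ray runs along the interface (θ₂ = 90°), so sin θ_c = V₁/V₂.
θ_c = arcsin(1543/2578) = arcsin 0.5985 = 36.76°.

36.8°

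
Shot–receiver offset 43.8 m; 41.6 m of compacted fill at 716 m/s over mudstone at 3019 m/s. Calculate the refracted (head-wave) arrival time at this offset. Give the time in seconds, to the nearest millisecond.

0.127 s

θ_c = arcsin(V₁/V₂) = arcsin(716/3019) = 13.72°, cos θ_c = 0.9715.
Intercept time tᵢ = 2h cos θ_c / V₁ = 2·41.6·0.9715/716 = 0.11289 s.
t = x/V₂ + tᵢ = 43.8/3019 + 0.11289 = 0.12739 s.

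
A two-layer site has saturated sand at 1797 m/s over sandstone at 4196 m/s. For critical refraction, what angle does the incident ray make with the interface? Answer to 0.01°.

Critical incidence: sin θ_c = V₁/V₂ = 1797/4196 = 0.4283.
θ_c = arcsin 0.4283 = 25.36°.
Measured from the interface: 90° − 25.36° = 64.64°.

64.64°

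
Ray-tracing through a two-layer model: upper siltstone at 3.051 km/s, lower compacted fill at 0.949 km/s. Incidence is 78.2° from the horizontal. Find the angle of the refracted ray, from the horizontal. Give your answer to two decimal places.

Angle from the normal: 90° − 78.2° = 11.8°.
sin θ₁/V₁ = sin θ₂/V₂ ⇒ sin θ₂ = 0.949·sin 11.8°/3.051 = 0.949·0.2045/3.051 = 0.0636.
θ₂ = sin⁻¹(0.0636) = 3.65° (from vertical).
From the interface: 90° − 3.65° = 86.35°.

86.35°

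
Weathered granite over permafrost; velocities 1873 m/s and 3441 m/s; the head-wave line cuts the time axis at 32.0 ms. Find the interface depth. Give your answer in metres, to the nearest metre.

36 m

θ_c = arcsin(1873/3441) = 32.98°; cos θ_c = 0.8389.
tᵢ = 2h cos θ_c/V₁ ⇒ h = tᵢ·V₁/(2 cos θ_c) = 0.032·1873/(2·0.8389) = 35.72 m.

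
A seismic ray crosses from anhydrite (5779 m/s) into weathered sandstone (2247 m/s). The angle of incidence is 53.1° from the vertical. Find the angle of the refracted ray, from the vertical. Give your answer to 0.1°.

18.1°

sin θ₁/V₁ = sin θ₂/V₂ ⇒ sin θ₂ = 2247·sin 53.1°/5779 = 2247·0.7997/5779 = 0.3109.
θ₂ = arcsin 0.3109 = 18.12° from the normal.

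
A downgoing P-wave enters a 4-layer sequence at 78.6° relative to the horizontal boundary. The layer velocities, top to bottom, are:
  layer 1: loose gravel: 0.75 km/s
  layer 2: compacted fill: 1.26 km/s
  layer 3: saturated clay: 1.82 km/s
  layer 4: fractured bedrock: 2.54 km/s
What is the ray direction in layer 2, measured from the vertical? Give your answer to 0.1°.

From the normal: θ₁ = 90° − 78.6° = 11.4°.
Ray parameter p = sin 11.4° / 0.75 = 2.6354e-01 s/km.
sin θ_2 = p·V_2 = 2.6354e-01 × 1.26 = 0.3321.
θ_2 = 19.39° from the vertical.

19.4°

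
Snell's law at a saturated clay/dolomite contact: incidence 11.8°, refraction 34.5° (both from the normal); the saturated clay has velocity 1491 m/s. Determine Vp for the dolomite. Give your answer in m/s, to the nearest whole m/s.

Snell's law: sin 11.8°/V₁ = sin 34.5°/V₂.
V₂ = V₁·sin 34.5°/sin 11.8° = 1491 × 2.7698 = 4129.72 m/s.

4130 m/s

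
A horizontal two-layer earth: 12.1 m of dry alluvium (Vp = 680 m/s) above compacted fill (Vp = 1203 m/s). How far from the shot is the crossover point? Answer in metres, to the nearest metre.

θ_c = arcsin(680/1203) = 34.42°, so cos θ_c = 0.8249 and tᵢ = 2h cos θ_c/V₁ = 0.0294 s.
At crossover x/V₁ = x/V₂ + tᵢ ⇒ x = tᵢ/(1/V₁ − 1/V₂) = 0.02936/(1.4706e-03 − 8.3126e-04) = 45.92 m.

46 m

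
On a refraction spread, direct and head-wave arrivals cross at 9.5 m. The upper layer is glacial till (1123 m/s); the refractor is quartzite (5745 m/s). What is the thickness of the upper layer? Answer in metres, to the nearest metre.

4 m

h = (x_cross/2)·√((V₂−V₁)/(V₂+V₁)).
(V₂−V₁)/(V₂+V₁) = (5745−1123)/(5745+1123) = 0.6730; √ = 0.8204.
h = (9.5/2)·0.8204 = 3.90 m.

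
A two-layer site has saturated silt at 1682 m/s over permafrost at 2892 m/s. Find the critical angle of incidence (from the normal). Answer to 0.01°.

At critical incidence the refracted ray runs along the interface (θ₂ = 90°), so sin θ_c = V₁/V₂.
θ_c = arcsin(1682/2892) = arcsin 0.5816 = 35.56°.

35.56°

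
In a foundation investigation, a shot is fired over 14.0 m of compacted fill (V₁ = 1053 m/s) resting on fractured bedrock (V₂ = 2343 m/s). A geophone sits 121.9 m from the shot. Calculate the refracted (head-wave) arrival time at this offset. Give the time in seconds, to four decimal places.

0.0758 s

t = x/V₂ + 2h·√(V₂²−V₁²)/(V₁V₂).
√(V₂²−V₁²) = √(2343²−1053²) = 2093.0 m/s; delay term = 2·14.0·2093.0/(1053·2343) = 0.02375 s.
t = 121.9/2343 + 0.02375 = 0.07578 s.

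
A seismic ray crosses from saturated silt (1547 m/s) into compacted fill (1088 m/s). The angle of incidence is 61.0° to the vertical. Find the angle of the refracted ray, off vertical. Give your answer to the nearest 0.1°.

38.0°

Snell's law: sin θ₂ = (V₂/V₁)·sin θ₁ = (1088/1547)·sin 61.0° = 0.6151.
θ₂ = sin⁻¹(0.6151) = 37.96° (from vertical).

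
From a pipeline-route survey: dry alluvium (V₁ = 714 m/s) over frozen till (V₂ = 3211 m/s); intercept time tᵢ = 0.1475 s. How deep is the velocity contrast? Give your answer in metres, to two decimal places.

θ_c = arcsin(714/3211) = 12.85°; cos θ_c = 0.9750.
tᵢ = 2h cos θ_c/V₁ ⇒ h = tᵢ·V₁/(2 cos θ_c) = 0.1475·714/(2·0.9750) = 54.01 m.

54.01 m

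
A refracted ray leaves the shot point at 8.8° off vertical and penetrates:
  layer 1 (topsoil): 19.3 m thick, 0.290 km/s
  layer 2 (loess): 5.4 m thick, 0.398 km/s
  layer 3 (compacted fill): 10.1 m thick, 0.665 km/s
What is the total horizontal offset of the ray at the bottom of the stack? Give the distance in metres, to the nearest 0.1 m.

7.9 m

Ray parameter p = sin 8.8° / 0.290 km/s = 5.2754e-01 s/km.
Layer 1: θ = 8.80°; offset = 19.3·tan 8.80° = 2.988 m.
Layer 2: sin θ = p·0.398 = 0.2100 → θ = 12.12°; offset = 5.4·tan 12.12° = 1.160 m.
Layer 3: sin θ = p·0.665 = 0.3508 → θ = 20.54°; offset = 10.1·tan 20.54° = 3.784 m.
Summing the layer offsets gives 7.931 m.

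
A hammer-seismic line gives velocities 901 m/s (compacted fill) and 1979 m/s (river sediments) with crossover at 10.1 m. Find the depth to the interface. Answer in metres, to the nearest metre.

h = (x_cross/2)·√((V₂−V₁)/(V₂+V₁)).
(V₂−V₁)/(V₂+V₁) = (1979−901)/(1979+901) = 0.3743; √ = 0.6118.
h = (10.1/2)·0.6118 = 3.09 m.

3 m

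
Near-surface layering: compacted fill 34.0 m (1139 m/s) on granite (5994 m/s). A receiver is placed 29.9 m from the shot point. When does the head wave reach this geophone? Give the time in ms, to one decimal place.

63.6 ms

θ_c = arcsin(V₁/V₂) = arcsin(1139/5994) = 10.95°, cos θ_c = 0.9818.
Intercept time tᵢ = 2h cos θ_c / V₁ = 2·34.0·0.9818/1139 = 0.05861 s.
t = x/V₂ + tᵢ = 29.9/5994 + 0.05861 = 0.06360 s.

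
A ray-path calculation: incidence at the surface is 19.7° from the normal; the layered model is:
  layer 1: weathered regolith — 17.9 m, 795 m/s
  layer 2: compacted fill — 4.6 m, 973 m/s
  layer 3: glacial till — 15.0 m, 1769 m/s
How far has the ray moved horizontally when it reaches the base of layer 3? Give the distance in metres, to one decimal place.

Apply Snell's law at each interface; in layer i the horizontal offset is hᵢ·tan θᵢ.
Layer 1: θ = 19.70°; offset = 17.9·tan 19.70° = 6.409 m.
Layer 2: sin θ = 973·sin 19.7°/795 = 0.4126, θ = 24.37°; offset = 4.6·tan 24.37° = 2.083 m.
Layer 3: sin θ = 1769·sin 19.7°/795 = 0.7501, θ = 48.60°; offset = 15.0·tan 48.60° = 17.013 m.
Total horizontal offset = 25.506 m.

25.5 m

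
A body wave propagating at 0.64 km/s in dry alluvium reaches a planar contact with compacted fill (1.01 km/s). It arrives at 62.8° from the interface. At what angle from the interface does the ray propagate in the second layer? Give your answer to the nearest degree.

44°

Angle from the normal: 90° − 62.8° = 27.2°.
Snell's law: sin θ₂ = (V₂/V₁)·sin θ₁ = (1.01/0.64)·sin 27.2° = 0.7214.
θ₂ = arcsin 0.7214 = 46.17° from the normal.
From the interface: 90° − 46.17° = 43.83°.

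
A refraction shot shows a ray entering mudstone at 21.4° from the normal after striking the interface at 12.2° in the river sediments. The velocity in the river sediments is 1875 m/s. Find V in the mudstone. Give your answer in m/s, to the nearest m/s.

Snell's law: sin 12.2°/V₁ = sin 21.4°/V₂.
V₂ = V₁·sin 21.4°/sin 12.2° = 1875 × 1.7266 = 3237.41 m/s.

3237 m/s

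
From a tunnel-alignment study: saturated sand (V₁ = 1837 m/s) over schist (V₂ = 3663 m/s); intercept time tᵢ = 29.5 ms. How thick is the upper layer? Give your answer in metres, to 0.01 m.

h = tᵢ·V₁·V₂ / (2·√(V₂²−V₁²)).
√(V₂²−V₁²) = √(3663² − 1837²) = 3169.1 m/s.
h = 0.0295 s × 1837 × 3663 / (2 × 3169.1) = 31.32 m.

31.32 m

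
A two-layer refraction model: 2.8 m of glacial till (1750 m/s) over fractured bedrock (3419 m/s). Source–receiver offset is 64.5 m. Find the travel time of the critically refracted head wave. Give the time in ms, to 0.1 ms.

21.6 ms

t = x/V₂ + 2h·√(V₂²−V₁²)/(V₁V₂).
√(V₂²−V₁²) = √(3419²−1750²) = 2937.2 m/s; delay term = 2·2.8·2937.2/(1750·3419) = 0.00275 s.
t = 64.5/3419 + 0.00275 = 0.02161 s.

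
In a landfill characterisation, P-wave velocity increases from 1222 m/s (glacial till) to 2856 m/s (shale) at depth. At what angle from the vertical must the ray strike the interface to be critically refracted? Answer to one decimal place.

25.3°

At critical incidence the refracted ray runs along the interface (θ₂ = 90°), so sin θ_c = V₁/V₂.
θ_c = arcsin(1222/2856) = arcsin 0.4279 = 25.33°.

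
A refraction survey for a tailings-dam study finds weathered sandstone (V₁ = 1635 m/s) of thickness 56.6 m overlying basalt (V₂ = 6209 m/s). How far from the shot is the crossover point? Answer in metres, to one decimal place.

148.2 m

θ_c = arcsin(1635/6209) = 15.27°, so cos θ_c = 0.9647 and tᵢ = 2h cos θ_c/V₁ = 0.0668 s.
At crossover x/V₁ = x/V₂ + tᵢ ⇒ x = tᵢ/(1/V₁ − 1/V₂) = 0.06679/(6.1162e-04 − 1.6106e-04) = 148.24 m.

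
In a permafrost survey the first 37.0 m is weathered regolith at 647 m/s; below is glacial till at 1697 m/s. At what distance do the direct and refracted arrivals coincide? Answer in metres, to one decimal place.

110.6 m

x_cross = 2h·√((V₂+V₁)/(V₂−V₁)).
(V₂+V₁)/(V₂−V₁) = (1697+647)/(1697−647) = 2.2324; √ = 1.4941.
x_cross = 2·37.0·1.4941 = 110.56 m.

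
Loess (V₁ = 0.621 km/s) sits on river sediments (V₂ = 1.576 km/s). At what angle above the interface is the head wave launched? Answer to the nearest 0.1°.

66.8°

At critical incidence the refracted ray runs along the interface (θ₂ = 90°), so sin θ_c = V₁/V₂.
θ_c = arcsin(0.621/1.576) = arcsin 0.3940 = 23.21°.
Measured from the interface: 90° − 23.21° = 66.79°.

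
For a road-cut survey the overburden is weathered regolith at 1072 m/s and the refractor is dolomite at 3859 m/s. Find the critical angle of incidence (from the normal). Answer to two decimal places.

Critical incidence: sin θ_c = V₁/V₂ = 1072/3859 = 0.2778.
θ_c = arcsin 0.2778 = 16.13°.

16.13°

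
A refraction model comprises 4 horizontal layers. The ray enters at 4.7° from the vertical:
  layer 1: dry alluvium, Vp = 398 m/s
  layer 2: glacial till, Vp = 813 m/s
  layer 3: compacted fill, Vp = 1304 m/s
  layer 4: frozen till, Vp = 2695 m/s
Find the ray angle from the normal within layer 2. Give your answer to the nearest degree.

Ray parameter p = sin 4.7° / 398 = 2.0588e-04 s/m.
sin θ_2 = p·V_2 = 2.0588e-04 × 813 = 0.1674.
θ_2 = arcsin 0.1674 = 9.64°.

10°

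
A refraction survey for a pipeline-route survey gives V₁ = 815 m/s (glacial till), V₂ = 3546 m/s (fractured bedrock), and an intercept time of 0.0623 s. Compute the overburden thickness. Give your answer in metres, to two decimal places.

26.09 m

h = tᵢ·V₁·V₂ / (2·√(V₂²−V₁²)).
√(V₂²−V₁²) = √(3546² − 815²) = 3451.1 m/s.
h = 0.0623 s × 815 × 3546 / (2 × 3451.1) = 26.09 m.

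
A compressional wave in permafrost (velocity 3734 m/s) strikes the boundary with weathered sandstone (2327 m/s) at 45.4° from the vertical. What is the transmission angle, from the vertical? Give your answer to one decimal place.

26.3°

sin θ₁/V₁ = sin θ₂/V₂ ⇒ sin θ₂ = 2327·sin 45.4°/3734 = 2327·0.7120/3734 = 0.4437.
θ₂ = arcsin 0.4437 = 26.34° from the normal.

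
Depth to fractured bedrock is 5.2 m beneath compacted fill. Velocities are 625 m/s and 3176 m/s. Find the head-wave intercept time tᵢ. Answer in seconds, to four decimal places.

tᵢ = 2h·√(V₂²−V₁²)/(V₁V₂).
√(V₂²−V₁²) = √(3176²−625²) = 3113.9 m/s.
tᵢ = 2·5.2·3113.9/(625·3176) = 0.01631 s.

0.0163 s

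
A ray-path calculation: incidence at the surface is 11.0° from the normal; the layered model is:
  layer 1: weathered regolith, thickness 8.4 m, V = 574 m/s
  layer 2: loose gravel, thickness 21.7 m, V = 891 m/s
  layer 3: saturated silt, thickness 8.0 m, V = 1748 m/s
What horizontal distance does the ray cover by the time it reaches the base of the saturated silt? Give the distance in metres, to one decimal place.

p = sin θ₁/V₁ = sin 11.0°/574 = 3.3242e-04 s/m is conserved through the stack.
Layer 1: θ = 11.00°; offset = 8.4·tan 11.00° = 1.633 m.
Layer 2: sin θ = p·891 = 0.2962 → θ = 17.23°; offset = 21.7·tan 17.23° = 6.729 m.
Layer 3: sin θ = p·1748 = 0.5811 → θ = 35.53°; offset = 8.0·tan 35.53° = 5.712 m.
Σ offsets = 14.074 m.

14.1 m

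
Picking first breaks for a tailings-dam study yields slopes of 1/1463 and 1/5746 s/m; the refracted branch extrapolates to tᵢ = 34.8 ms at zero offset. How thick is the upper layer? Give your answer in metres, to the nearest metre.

26 m

θ_c = arcsin(1463/5746) = 14.75°; cos θ_c = 0.9670.
tᵢ = 2h cos θ_c/V₁ ⇒ h = tᵢ·V₁/(2 cos θ_c) = 0.0348·1463/(2·0.9670) = 26.32 m.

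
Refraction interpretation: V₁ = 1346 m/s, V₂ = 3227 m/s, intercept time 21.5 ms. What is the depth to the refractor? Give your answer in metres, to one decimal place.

15.9 m

h = tᵢ·V₁·V₂ / (2·√(V₂²−V₁²)).
√(V₂²−V₁²) = √(3227² − 1346²) = 2932.9 m/s.
h = 0.0215 s × 1346 × 3227 / (2 × 2932.9) = 15.92 m.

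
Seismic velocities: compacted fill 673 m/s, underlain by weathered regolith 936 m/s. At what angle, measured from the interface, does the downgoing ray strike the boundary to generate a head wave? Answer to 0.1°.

At critical incidence the refracted ray runs along the interface (θ₂ = 90°), so sin θ_c = V₁/V₂.
θ_c = arcsin(673/936) = arcsin 0.7190 = 45.97°.
Measured from the interface: 90° − 45.97° = 44.03°.

44.0°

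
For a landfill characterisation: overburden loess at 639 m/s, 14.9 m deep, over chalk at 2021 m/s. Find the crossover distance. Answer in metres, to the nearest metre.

θ_c = arcsin(639/2021) = 18.43°, so cos θ_c = 0.9487 and tᵢ = 2h cos θ_c/V₁ = 0.0442 s.
At crossover x/V₁ = x/V₂ + tᵢ ⇒ x = tᵢ/(1/V₁ − 1/V₂) = 0.04424/(1.5649e-03 − 4.9480e-04) = 41.34 m.

41 m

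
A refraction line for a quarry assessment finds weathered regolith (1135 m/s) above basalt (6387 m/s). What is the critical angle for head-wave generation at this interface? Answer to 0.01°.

10.24°

Critical incidence: sin θ_c = V₁/V₂ = 1135/6387 = 0.1777.
θ_c = arcsin 0.1777 = 10.24°.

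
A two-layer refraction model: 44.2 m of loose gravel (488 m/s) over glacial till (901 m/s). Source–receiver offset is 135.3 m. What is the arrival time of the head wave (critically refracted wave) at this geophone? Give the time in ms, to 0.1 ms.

θ_c = arcsin(V₁/V₂) = arcsin(488/901) = 32.79°, cos θ_c = 0.8406.
Intercept time tᵢ = 2h cos θ_c / V₁ = 2·44.2·0.8406/488 = 0.15228 s.
t = x/V₂ + tᵢ = 135.3/901 + 0.15228 = 0.30244 s.

302.4 ms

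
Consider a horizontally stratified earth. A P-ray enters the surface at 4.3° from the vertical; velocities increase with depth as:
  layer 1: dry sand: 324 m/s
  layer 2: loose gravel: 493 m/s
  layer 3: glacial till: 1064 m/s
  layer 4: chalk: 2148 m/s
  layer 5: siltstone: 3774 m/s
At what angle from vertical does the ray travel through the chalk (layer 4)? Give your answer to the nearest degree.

30°

Ray parameter p = sin 4.3° / 324 = 2.3142e-04 s/m.
sin θ_4 = p·V_4 = 2.3142e-04 × 2148 = 0.4971.
θ_4 = arcsin 0.4971 = 29.81°.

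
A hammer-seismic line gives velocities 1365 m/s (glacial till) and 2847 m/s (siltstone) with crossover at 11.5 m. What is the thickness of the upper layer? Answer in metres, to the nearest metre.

3 m

h = (x_cross/2)·√((V₂−V₁)/(V₂+V₁)).
(V₂−V₁)/(V₂+V₁) = (2847−1365)/(2847+1365) = 0.3519; √ = 0.5932.
h = (11.5/2)·0.5932 = 3.41 m.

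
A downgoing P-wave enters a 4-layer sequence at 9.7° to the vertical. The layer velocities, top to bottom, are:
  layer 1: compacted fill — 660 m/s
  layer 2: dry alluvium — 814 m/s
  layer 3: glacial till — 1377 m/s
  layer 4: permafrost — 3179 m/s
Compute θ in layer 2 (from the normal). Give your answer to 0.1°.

Ray parameter p = sin 9.7° / 660 = 2.5529e-04 s/m.
sin θ_2 = p·V_2 = 2.5529e-04 × 814 = 0.2078.
θ_2 = arcsin 0.2078 = 11.99°.

12.0°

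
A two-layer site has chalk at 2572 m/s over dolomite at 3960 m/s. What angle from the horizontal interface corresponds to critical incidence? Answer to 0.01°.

49.50°

Critical incidence: sin θ_c = V₁/V₂ = 2572/3960 = 0.6495.
θ_c = arcsin 0.6495 = 40.50°.
Measured from the interface: 90° − 40.50° = 49.50°.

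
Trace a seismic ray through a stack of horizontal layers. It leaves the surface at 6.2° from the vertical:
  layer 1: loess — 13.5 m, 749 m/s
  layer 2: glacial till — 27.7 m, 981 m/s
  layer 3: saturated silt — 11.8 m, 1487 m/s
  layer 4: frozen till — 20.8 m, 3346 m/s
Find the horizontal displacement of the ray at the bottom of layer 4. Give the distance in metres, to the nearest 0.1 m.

19.5 m

Apply Snell's law at each interface; in layer i the horizontal offset is hᵢ·tan θᵢ.
Layer 1: θ = 6.20°; offset = 13.5·tan 6.20° = 1.467 m.
Layer 2: sin θ = 981·sin 6.2°/749 = 0.1415, θ = 8.13°; offset = 27.7·tan 8.13° = 3.958 m.
Layer 3: sin θ = 1487·sin 6.2°/749 = 0.2144, θ = 12.38°; offset = 11.8·tan 12.38° = 2.590 m.
Layer 4: sin θ = 3346·sin 6.2°/749 = 0.4825, θ = 28.85°; offset = 20.8·tan 28.85° = 11.457 m.
Total horizontal offset = 19.472 m.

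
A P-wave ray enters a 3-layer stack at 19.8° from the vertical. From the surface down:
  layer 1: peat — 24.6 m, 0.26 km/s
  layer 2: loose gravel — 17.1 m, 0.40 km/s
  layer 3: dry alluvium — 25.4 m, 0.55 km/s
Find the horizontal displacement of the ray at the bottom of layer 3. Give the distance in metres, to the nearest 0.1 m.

Ray parameter p = sin 19.8° / 0.26 km/s = 1.3028e+00 s/km.
Layer 1: θ = 19.80°; offset = 24.6·tan 19.80° = 8.857 m.
Layer 2: sin θ = p·0.40 = 0.5211 → θ = 31.41°; offset = 17.1·tan 31.41° = 10.441 m.
Layer 3: sin θ = p·0.55 = 0.7166 → θ = 45.77°; offset = 25.4·tan 45.77° = 26.093 m.
Summing the layer offsets gives 45.391 m.

45.4 m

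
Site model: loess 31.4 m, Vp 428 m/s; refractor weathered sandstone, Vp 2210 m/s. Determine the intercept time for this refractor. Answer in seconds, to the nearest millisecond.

θ_c = arcsin(V₁/V₂) = arcsin(428/2210) = 11.17°; cos θ_c = 0.9811.
tᵢ = 2h·cos θ_c / V₁ = 2·31.4·0.9811 / 428 = 0.14395 s.

0.144 s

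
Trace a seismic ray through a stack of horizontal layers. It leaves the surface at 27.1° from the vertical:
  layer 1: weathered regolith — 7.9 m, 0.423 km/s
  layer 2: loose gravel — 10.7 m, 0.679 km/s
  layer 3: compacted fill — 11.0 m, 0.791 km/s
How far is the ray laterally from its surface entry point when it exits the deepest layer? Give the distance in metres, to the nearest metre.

Apply Snell's law at each interface; in layer i the horizontal offset is hᵢ·tan θᵢ.
Layer 1: θ = 27.10°; offset = 7.9·tan 27.10° = 4.043 m.
Layer 2: sin θ = 0.679·sin 27.1°/0.423 = 0.7312, θ = 46.99°; offset = 10.7·tan 46.99° = 11.471 m.
Layer 3: sin θ = 0.791·sin 27.1°/0.423 = 0.8519, θ = 58.41°; offset = 11.0·tan 58.41° = 17.890 m.
Σ offsets = 33.403 m.

33 m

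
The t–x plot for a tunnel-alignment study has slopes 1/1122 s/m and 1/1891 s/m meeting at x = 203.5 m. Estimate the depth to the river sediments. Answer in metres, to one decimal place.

51.4 m

h = (x_cross/2)·√((V₂−V₁)/(V₂+V₁)).
(V₂−V₁)/(V₂+V₁) = (1891−1122)/(1891+1122) = 0.2552; √ = 0.5052.
h = (203.5/2)·0.5052 = 51.40 m.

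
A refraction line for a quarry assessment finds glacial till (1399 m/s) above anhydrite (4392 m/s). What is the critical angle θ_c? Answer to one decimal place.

Critical incidence: sin θ_c = V₁/V₂ = 1399/4392 = 0.3185.
θ_c = arcsin 0.3185 = 18.57°.

18.6°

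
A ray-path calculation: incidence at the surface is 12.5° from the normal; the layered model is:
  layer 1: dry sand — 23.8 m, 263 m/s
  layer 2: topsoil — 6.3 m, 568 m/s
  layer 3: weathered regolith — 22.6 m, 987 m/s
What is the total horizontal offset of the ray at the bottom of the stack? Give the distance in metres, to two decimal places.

Ray parameter p = sin 12.5° / 263 m/s = 8.2296e-04 s/m.
Layer 1: θ = 12.50°; offset = 23.8·tan 12.50° = 5.2763 m.
Layer 2: sin θ = p·568 = 0.4674 → θ = 27.87°; offset = 6.3·tan 27.87° = 3.3312 m.
Layer 3: sin θ = p·987 = 0.8123 → θ = 54.32°; offset = 22.6·tan 54.32° = 31.4720 m.
Σ offsets = 40.0795 m.

40.08 m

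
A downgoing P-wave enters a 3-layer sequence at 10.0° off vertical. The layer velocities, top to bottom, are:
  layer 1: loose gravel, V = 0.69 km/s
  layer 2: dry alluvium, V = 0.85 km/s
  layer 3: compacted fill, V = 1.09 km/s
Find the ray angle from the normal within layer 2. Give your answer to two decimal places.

12.35°

Snell's law across each interface conserves sin θ / V, so sin θ_2 = V_2·sin θ₁/V₁.
sin θ_2 = 0.85 × sin 10.0° / 0.69 = 0.2139.
θ_2 = arcsin 0.2139 = 12.35°.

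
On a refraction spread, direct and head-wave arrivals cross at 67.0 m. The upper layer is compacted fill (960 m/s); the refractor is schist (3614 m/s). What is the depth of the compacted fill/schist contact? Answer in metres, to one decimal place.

25.5 m

x_cross = 2h·√((V₂+V₁)/(V₂−V₁)) → h = x_cross / (2·√((V₂+V₁)/(V₂−V₁))).
√((V₂+V₁)/(V₂−V₁)) = √((3614+960)/(3614−960)) = 1.3128.
h = 67.0 / (2·1.3128) = 25.52 m.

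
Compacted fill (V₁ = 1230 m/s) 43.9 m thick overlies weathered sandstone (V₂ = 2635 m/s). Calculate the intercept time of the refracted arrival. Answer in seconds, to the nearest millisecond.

0.063 s

θ_c = arcsin(V₁/V₂) = arcsin(1230/2635) = 27.83°; cos θ_c = 0.8844.
tᵢ = 2h·cos θ_c / V₁ = 2·43.9·0.8844 / 1230 = 0.06313 s.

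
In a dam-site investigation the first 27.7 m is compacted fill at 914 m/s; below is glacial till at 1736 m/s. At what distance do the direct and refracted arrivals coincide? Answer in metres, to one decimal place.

99.5 m

x_cross = 2h·√((V₂+V₁)/(V₂−V₁)).
(V₂+V₁)/(V₂−V₁) = (1736+914)/(1736−914) = 3.2238; √ = 1.7955.
x_cross = 2·27.7·1.7955 = 99.47 m.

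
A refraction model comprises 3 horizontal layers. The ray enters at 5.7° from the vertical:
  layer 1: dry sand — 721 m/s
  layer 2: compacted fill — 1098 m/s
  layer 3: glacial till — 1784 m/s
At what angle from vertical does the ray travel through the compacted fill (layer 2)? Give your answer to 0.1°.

Ray parameter p = sin 5.7° / 721 = 1.3775e-04 s/m.
sin θ_2 = p·V_2 = 1.3775e-04 × 1098 = 0.1513.
θ_2 = arcsin 0.1513 = 8.70°.

8.7°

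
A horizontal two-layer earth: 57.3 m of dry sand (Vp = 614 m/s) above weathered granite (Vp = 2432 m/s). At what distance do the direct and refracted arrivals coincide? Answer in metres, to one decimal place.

148.3 m

θ_c = arcsin(614/2432) = 14.62°, so cos θ_c = 0.9676 and tᵢ = 2h cos θ_c/V₁ = 0.1806 s.
At crossover x/V₁ = x/V₂ + tᵢ ⇒ x = tᵢ/(1/V₁ − 1/V₂) = 0.18060/(1.6287e-03 − 4.1118e-04) = 148.34 m.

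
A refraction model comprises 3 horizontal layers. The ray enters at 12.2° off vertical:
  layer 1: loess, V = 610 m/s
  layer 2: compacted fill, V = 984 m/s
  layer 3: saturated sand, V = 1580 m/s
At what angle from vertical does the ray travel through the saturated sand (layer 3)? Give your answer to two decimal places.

Snell's law across each interface conserves sin θ / V, so sin θ_3 = V_3·sin θ₁/V₁.
sin θ_3 = 1580 × sin 12.2° / 610 = 0.5474.
θ_3 = arcsin 0.5474 = 33.19°.

33.19°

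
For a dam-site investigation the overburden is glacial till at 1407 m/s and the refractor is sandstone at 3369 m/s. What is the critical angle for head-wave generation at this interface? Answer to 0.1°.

Critical incidence: sin θ_c = V₁/V₂ = 1407/3369 = 0.4176.
θ_c = arcsin 0.4176 = 24.69°.

24.7°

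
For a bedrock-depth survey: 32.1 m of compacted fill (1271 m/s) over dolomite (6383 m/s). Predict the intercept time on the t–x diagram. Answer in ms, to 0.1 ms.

θ_c = arcsin(V₁/V₂) = arcsin(1271/6383) = 11.49°; cos θ_c = 0.9800.
tᵢ = 2h·cos θ_c / V₁ = 2·32.1·0.9800 / 1271 = 0.04950 s.

49.5 ms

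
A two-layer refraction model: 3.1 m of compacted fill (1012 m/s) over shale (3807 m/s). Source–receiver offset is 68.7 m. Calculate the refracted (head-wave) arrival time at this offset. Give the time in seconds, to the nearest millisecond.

θ_c = arcsin(V₁/V₂) = arcsin(1012/3807) = 15.42°, cos θ_c = 0.9640.
Intercept time tᵢ = 2h cos θ_c / V₁ = 2·3.1·0.9640/1012 = 0.00591 s.
t = x/V₂ + tᵢ = 68.7/3807 + 0.00591 = 0.02395 s.

0.024 s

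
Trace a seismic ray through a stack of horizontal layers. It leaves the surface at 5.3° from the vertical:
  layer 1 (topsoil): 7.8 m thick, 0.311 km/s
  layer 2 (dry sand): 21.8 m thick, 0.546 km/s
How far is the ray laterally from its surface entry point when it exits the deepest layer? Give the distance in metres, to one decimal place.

Ray parameter p = sin 5.3° / 0.311 km/s = 2.9701e-01 s/km.
Layer 1: θ = 5.30°; offset = 7.8·tan 5.30° = 0.724 m.
Layer 2: sin θ = p·0.546 = 0.1622 → θ = 9.33°; offset = 21.8·tan 9.33° = 3.583 m.
Summing the layer offsets gives 4.306 m.

4.3 m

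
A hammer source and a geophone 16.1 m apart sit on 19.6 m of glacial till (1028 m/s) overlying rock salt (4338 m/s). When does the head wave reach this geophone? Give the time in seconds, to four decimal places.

t = x/V₂ + 2h·√(V₂²−V₁²)/(V₁V₂).
√(V₂²−V₁²) = √(4338²−1028²) = 4214.4 m/s; delay term = 2·19.6·4214.4/(1028·4338) = 0.03705 s.
t = 16.1/4338 + 0.03705 = 0.04076 s.

0.0408 s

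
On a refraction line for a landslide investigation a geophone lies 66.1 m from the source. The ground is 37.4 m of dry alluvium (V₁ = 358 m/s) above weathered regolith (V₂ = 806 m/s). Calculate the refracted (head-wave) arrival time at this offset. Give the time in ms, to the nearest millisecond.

θ_c = arcsin(V₁/V₂) = arcsin(358/806) = 26.37°, cos θ_c = 0.8959.
Intercept time tᵢ = 2h cos θ_c / V₁ = 2·37.4·0.8959/358 = 0.18720 s.
t = x/V₂ + tᵢ = 66.1/806 + 0.18720 = 0.26921 s.

269 ms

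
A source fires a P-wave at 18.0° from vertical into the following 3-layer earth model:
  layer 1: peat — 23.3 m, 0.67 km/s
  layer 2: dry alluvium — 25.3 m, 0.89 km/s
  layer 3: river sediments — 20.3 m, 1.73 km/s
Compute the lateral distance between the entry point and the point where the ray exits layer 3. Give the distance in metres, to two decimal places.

Ray parameter p = sin 18.0° / 0.67 km/s = 4.6122e-01 s/km.
Layer 1: θ = 18.00°; offset = 23.3·tan 18.00° = 7.5706 m.
Layer 2: sin θ = p·0.89 = 0.4105 → θ = 24.24°; offset = 25.3·tan 24.24° = 11.3890 m.
Layer 3: sin θ = p·1.73 = 0.7979 → θ = 52.93°; offset = 20.3·tan 52.93° = 26.8716 m.
Total horizontal offset = 45.8312 m.

45.83 m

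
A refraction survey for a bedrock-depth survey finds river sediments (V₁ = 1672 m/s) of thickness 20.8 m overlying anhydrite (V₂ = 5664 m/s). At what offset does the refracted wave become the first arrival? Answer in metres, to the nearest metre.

θ_c = arcsin(1672/5664) = 17.17°, so cos θ_c = 0.9554 and tᵢ = 2h cos θ_c/V₁ = 0.0238 s.
At crossover x/V₁ = x/V₂ + tᵢ ⇒ x = tᵢ/(1/V₁ − 1/V₂) = 0.02377/(5.9809e-04 − 1.7655e-04) = 56.39 m.

56 m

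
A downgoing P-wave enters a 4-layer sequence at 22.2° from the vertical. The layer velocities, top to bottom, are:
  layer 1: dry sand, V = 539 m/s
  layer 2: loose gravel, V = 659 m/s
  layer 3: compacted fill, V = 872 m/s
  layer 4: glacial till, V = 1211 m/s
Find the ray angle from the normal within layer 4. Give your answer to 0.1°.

58.1°

Ray parameter p = sin 22.2° / 539 = 7.0100e-04 s/m.
sin θ_4 = p·V_4 = 7.0100e-04 × 1211 = 0.8489.
θ_4 = 58.09° from the vertical.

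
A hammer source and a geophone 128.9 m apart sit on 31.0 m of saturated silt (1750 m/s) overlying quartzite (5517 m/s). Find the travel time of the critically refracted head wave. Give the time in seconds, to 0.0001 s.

0.0570 s

t = x/V₂ + 2h·√(V₂²−V₁²)/(V₁V₂).
√(V₂²−V₁²) = √(5517²−1750²) = 5232.1 m/s; delay term = 2·31.0·5232.1/(1750·5517) = 0.03360 s.
t = 128.9/5517 + 0.03360 = 0.05696 s.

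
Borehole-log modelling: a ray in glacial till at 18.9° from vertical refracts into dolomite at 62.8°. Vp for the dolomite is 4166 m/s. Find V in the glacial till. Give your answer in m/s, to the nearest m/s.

1517 m/s

sin 18.9° = 0.3239; sin 62.8° = 0.8894.
V₁ = V₂·(sin θ₁/sin θ₂) = 4166·(0.3239/0.8894) = 1517.22 m/s.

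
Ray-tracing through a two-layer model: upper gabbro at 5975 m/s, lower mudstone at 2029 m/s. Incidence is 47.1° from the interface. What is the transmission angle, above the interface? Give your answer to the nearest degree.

77°

Convert to the normal: θ₁ = 90° − 47.1° = 42.9°.
sin θ₁/V₁ = sin θ₂/V₂ ⇒ sin θ₂ = 2029·sin 42.9°/5975 = 2029·0.6807/5975 = 0.2312.
θ₂ = sin⁻¹(0.2312) = 13.37° (from vertical).
From the interface: 90° − 13.37° = 76.63°.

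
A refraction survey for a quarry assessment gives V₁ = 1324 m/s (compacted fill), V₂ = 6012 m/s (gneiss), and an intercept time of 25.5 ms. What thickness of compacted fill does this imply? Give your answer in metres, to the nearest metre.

17 m

θ_c = arcsin(1324/6012) = 12.72°; cos θ_c = 0.9754.
tᵢ = 2h cos θ_c/V₁ ⇒ h = tᵢ·V₁/(2 cos θ_c) = 0.0255·1324/(2·0.9754) = 17.31 m.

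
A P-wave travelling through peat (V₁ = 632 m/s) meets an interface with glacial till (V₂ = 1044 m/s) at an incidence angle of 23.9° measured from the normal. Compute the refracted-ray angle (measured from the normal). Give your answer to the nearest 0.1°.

Snell's law: sin θ₂ = (V₂/V₁)·sin θ₁ = (1044/632)·sin 23.9° = 0.6693.
θ₂ = arcsin 0.6693 = 42.01° from the normal.

42.0°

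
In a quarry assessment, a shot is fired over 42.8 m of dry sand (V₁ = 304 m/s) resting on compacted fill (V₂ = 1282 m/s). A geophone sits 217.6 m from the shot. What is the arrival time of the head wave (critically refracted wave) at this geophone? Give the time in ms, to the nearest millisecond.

443 ms

θ_c = arcsin(V₁/V₂) = arcsin(304/1282) = 13.72°, cos θ_c = 0.9715.
Intercept time tᵢ = 2h cos θ_c / V₁ = 2·42.8·0.9715/304 = 0.27355 s.
t = x/V₂ + tᵢ = 217.6/1282 + 0.27355 = 0.44328 s.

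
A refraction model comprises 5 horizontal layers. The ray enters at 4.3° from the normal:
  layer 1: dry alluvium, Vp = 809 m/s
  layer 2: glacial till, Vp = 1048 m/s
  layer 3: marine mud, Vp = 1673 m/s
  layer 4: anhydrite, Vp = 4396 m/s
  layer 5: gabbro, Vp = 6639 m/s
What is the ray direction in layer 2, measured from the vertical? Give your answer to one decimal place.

5.6°

Ray parameter p = sin 4.3° / 809 = 9.2681e-05 s/m.
sin θ_2 = p·V_2 = 9.2681e-05 × 1048 = 0.0971.
θ_2 = arcsin 0.0971 = 5.57°.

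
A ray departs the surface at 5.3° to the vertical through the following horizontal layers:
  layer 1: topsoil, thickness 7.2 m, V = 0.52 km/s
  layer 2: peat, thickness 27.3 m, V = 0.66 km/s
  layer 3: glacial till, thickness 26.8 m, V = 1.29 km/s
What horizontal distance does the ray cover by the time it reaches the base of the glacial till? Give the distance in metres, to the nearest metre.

10 m

p = sin θ₁/V₁ = sin 5.3°/0.52 = 1.7764e-01 s/km is conserved through the stack.
Layer 1: θ = 5.30°; offset = 7.2·tan 5.30° = 0.668 m.
Layer 2: sin θ = p·0.66 = 0.1172 → θ = 6.73°; offset = 27.3·tan 6.73° = 3.223 m.
Layer 3: sin θ = p·1.29 = 0.2292 → θ = 13.25°; offset = 26.8·tan 13.25° = 6.309 m.
Summing the layer offsets gives 10.200 m.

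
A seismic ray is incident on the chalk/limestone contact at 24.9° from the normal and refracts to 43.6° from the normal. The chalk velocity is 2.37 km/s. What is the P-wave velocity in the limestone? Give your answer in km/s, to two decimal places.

Snell's law: sin 24.9°/V₁ = sin 43.6°/V₂.
V₂ = V₁·sin 43.6°/sin 24.9° = 2.37 × 1.6379 = 3.88 km/s.

3.88 km/s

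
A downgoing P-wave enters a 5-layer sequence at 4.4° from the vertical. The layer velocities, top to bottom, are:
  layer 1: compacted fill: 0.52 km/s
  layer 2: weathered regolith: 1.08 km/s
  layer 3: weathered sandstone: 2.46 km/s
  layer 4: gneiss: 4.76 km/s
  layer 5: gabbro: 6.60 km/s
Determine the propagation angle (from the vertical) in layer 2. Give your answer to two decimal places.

9.17°

Snell's law across each interface conserves sin θ / V, so sin θ_2 = V_2·sin θ₁/V₁.
sin θ_2 = 1.08 × sin 4.4° / 0.52 = 0.1593.
θ_2 = 9.17° from the vertical.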